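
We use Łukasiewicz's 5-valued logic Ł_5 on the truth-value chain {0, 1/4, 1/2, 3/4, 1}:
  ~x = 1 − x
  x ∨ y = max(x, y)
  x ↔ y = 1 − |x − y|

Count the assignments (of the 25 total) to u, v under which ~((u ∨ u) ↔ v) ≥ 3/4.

value 1: 2 assignments (counts)
value 3/4: 4 assignments (counts)
value 1/2: 6 assignments
value 1/4: 8 assignments
value 0: 5 assignments
So 6 of the 25 assignments meet the threshold.

6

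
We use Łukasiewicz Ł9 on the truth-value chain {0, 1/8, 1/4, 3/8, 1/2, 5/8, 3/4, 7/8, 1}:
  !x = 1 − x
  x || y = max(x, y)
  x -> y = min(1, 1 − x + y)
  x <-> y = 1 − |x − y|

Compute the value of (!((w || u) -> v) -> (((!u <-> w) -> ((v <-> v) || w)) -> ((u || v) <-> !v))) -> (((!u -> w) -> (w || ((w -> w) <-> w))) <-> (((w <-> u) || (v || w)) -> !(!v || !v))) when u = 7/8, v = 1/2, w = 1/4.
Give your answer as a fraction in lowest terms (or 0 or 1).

1/4

w || u = 1/4 || 7/8 = 7/8
(w || u) -> v = 7/8 -> 1/2 = 5/8
!((w || u) -> v) = !5/8 = 3/8
!u = !7/8 = 1/8
!u <-> w = 1/8 <-> 1/4 = 7/8
v <-> v = 1/2 <-> 1/2 = 1
(v <-> v) || w = 1 || 1/4 = 1
(!u <-> w) -> ((v <-> v) || w) = 7/8 -> 1 = 1
u || v = 7/8 || 1/2 = 7/8
!v = !1/2 = 1/2
(u || v) <-> !v = 7/8 <-> 1/2 = 5/8
((!u <-> w) -> ((v <-> v) || w)) -> ((u || v) <-> !v) = 1 -> 5/8 = 5/8
!((w || u) -> v) -> (((!u <-> w) -> ((v <-> v) || w)) -> ((u || v) <-> !v)) = 3/8 -> 5/8 = 1
!u = !7/8 = 1/8
!u -> w = 1/8 -> 1/4 = 1
w -> w = 1/4 -> 1/4 = 1
(w -> w) <-> w = 1 <-> 1/4 = 1/4
w || ((w -> w) <-> w) = 1/4 || 1/4 = 1/4
(!u -> w) -> (w || ((w -> w) <-> w)) = 1 -> 1/4 = 1/4
w <-> u = 1/4 <-> 7/8 = 3/8
v || w = 1/2 || 1/4 = 1/2
(w <-> u) || (v || w) = 3/8 || 1/2 = 1/2
!v = !1/2 = 1/2
!v = !1/2 = 1/2
!v || !v = 1/2 || 1/2 = 1/2
!(!v || !v) = !1/2 = 1/2
((w <-> u) || (v || w)) -> !(!v || !v) = 1/2 -> 1/2 = 1
((!u -> w) -> (w || ((w -> w) <-> w))) <-> (((w <-> u) || (v || w)) -> !(!v || !v)) = 1/4 <-> 1 = 1/4
(!((w || u) -> v) -> (((!u <-> w) -> ((v <-> v) || w)) -> ((u || v) <-> !v))) -> (((!u -> w) -> (w || ((w -> w) <-> w))) <-> (((w <-> u) || (v || w)) -> !(!v || !v))) = 1 -> 1/4 = 1/4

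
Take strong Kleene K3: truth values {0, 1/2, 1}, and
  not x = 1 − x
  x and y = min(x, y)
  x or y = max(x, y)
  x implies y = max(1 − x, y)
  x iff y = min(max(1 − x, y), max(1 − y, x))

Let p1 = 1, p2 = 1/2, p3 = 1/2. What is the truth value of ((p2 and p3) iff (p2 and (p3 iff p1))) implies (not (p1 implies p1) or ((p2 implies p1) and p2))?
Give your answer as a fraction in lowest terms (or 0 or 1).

p2 and p3 = 1/2 and 1/2 = 1/2
p3 iff p1 = 1/2 iff 1 = 1/2
p2 and (p3 iff p1) = 1/2 and 1/2 = 1/2
(p2 and p3) iff (p2 and (p3 iff p1)) = 1/2 iff 1/2 = 1/2
p1 implies p1 = 1 implies 1 = 1
not (p1 implies p1) = not 1 = 0
p2 implies p1 = 1/2 implies 1 = 1
(p2 implies p1) and p2 = 1 and 1/2 = 1/2
not (p1 implies p1) or ((p2 implies p1) and p2) = 0 or 1/2 = 1/2
((p2 and p3) iff (p2 and (p3 iff p1))) implies (not (p1 implies p1) or ((p2 implies p1) and p2)) = 1/2 implies 1/2 = 1/2

1/2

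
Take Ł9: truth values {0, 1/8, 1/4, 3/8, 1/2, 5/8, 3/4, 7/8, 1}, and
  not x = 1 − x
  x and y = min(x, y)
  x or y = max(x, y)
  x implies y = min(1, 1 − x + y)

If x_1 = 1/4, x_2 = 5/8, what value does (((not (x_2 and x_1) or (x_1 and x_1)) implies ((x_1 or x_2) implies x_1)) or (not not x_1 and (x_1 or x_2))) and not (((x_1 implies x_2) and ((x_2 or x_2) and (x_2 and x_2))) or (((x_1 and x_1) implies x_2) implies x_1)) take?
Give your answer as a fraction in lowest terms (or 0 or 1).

3/8

x_2 and x_1 = 5/8 and 1/4 = 1/4
not (x_2 and x_1) = not 1/4 = 3/4
x_1 and x_1 = 1/4 and 1/4 = 1/4
not (x_2 and x_1) or (x_1 and x_1) = 3/4 or 1/4 = 3/4
x_1 or x_2 = 1/4 or 5/8 = 5/8
(x_1 or x_2) implies x_1 = 5/8 implies 1/4 = 5/8
(not (x_2 and x_1) or (x_1 and x_1)) implies ((x_1 or x_2) implies x_1) = 3/4 implies 5/8 = 7/8
not x_1 = not 1/4 = 3/4
not not x_1 = not 3/4 = 1/4
x_1 or x_2 = 1/4 or 5/8 = 5/8
not not x_1 and (x_1 or x_2) = 1/4 and 5/8 = 1/4
((not (x_2 and x_1) or (x_1 and x_1)) implies ((x_1 or x_2) implies x_1)) or (not not x_1 and (x_1 or x_2)) = 7/8 or 1/4 = 7/8
x_1 implies x_2 = 1/4 implies 5/8 = 1
x_2 or x_2 = 5/8 or 5/8 = 5/8
x_2 and x_2 = 5/8 and 5/8 = 5/8
(x_2 or x_2) and (x_2 and x_2) = 5/8 and 5/8 = 5/8
(x_1 implies x_2) and ((x_2 or x_2) and (x_2 and x_2)) = 1 and 5/8 = 5/8
x_1 and x_1 = 1/4 and 1/4 = 1/4
(x_1 and x_1) implies x_2 = 1/4 implies 5/8 = 1
((x_1 and x_1) implies x_2) implies x_1 = 1 implies 1/4 = 1/4
((x_1 implies x_2) and ((x_2 or x_2) and (x_2 and x_2))) or (((x_1 and x_1) implies x_2) implies x_1) = 5/8 or 1/4 = 5/8
not (((x_1 implies x_2) and ((x_2 or x_2) and (x_2 and x_2))) or (((x_1 and x_1) implies x_2) implies x_1)) = not 5/8 = 3/8
(((not (x_2 and x_1) or (x_1 and x_1)) implies ((x_1 or x_2) implies x_1)) or (not not x_1 and (x_1 or x_2))) and not (((x_1 implies x_2) and ((x_2 or x_2) and (x_2 and x_2))) or (((x_1 and x_1) implies x_2) implies x_1)) = 7/8 and 3/8 = 3/8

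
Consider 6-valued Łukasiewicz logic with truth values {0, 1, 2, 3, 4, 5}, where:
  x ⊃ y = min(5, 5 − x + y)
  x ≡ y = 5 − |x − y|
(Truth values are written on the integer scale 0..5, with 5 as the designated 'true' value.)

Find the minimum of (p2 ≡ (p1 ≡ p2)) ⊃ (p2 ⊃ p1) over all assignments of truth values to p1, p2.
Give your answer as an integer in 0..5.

3

Take p1 = 0, p2 = 3:
p1 ≡ p2 = 0 ≡ 3 = 2
p2 ≡ (p1 ≡ p2) = 3 ≡ 2 = 4
p2 ⊃ p1 = 3 ⊃ 0 = 2
(p2 ≡ (p1 ≡ p2)) ⊃ (p2 ⊃ p1) = 4 ⊃ 2 = 3
No assignment yields a value below 3, so this is the minimum.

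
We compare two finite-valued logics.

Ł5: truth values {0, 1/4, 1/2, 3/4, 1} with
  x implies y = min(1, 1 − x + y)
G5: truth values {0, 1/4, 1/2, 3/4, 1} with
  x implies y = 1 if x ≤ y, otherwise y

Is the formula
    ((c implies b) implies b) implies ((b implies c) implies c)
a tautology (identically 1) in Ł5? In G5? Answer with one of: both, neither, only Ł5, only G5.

only Ł5

In Ł5: every assignment gives 1 — tautology.
In G5: at b = 0, c = 1/4 the value is 1/4 — not a tautology.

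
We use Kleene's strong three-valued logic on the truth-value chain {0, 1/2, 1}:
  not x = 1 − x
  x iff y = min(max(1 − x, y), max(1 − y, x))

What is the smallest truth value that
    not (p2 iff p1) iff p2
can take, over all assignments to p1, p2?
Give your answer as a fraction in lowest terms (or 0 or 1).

Take p1 = 1, p2 = 0:
p2 iff p1 = 0 iff 1 = 0
not (p2 iff p1) = not 0 = 1
not (p2 iff p1) iff p2 = 1 iff 0 = 0
No assignment yields a value below 0, so this is the minimum.

0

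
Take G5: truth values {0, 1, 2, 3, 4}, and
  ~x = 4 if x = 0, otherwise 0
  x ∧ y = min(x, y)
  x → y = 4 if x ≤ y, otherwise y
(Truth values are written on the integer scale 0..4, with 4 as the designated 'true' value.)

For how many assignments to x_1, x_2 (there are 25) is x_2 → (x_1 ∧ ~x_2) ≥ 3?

value 4: 5 assignments (counts)
value 0: 20 assignments
So 5 of the 25 assignments meet the threshold.

5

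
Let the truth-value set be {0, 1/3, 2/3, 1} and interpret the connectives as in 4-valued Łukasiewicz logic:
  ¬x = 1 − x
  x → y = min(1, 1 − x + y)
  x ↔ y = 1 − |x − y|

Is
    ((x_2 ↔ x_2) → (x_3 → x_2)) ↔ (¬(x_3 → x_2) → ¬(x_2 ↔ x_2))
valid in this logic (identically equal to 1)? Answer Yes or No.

x_2 = 0, x_3 = 0 ↦ 1
x_2 = 0, x_3 = 1/3 ↦ 1
x_2 = 0, x_3 = 2/3 ↦ 1
x_2 = 0, x_3 = 1 ↦ 1
x_2 = 1/3, x_3 = 0 ↦ 1
x_2 = 1/3, x_3 = 1/3 ↦ 1
x_2 = 1/3, x_3 = 2/3 ↦ 1
x_2 = 1/3, x_3 = 1 ↦ 1
x_2 = 2/3, x_3 = 0 ↦ 1
x_2 = 2/3, x_3 = 1/3 ↦ 1
x_2 = 2/3, x_3 = 2/3 ↦ 1
x_2 = 2/3, x_3 = 1 ↦ 1
x_2 = 1, x_3 = 0 ↦ 1
x_2 = 1, x_3 = 1/3 ↦ 1
x_2 = 1, x_3 = 2/3 ↦ 1
x_2 = 1, x_3 = 1 ↦ 1
Every assignment gives a value ≥ 1.

Yes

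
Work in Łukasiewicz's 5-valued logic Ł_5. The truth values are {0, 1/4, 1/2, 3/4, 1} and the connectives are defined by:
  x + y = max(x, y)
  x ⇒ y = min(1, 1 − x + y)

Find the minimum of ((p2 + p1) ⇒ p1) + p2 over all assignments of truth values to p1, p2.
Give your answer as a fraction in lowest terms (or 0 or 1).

Take p1 = 0, p2 = 1/2:
p2 + p1 = 1/2 + 0 = 1/2
(p2 + p1) ⇒ p1 = 1/2 ⇒ 0 = 1/2
((p2 + p1) ⇒ p1) + p2 = 1/2 + 1/2 = 1/2
No assignment yields a value below 1/2, so this is the minimum.

1/2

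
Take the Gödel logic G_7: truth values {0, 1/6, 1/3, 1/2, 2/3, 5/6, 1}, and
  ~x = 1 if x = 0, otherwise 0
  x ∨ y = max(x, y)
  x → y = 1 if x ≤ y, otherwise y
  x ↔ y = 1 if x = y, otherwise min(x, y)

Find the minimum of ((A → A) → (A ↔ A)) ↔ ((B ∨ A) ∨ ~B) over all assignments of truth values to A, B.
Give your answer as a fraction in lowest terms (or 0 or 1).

Take A = 0, B = 1/6:
A → A = 0 → 0 = 1
A ↔ A = 0 ↔ 0 = 1
(A → A) → (A ↔ A) = 1 → 1 = 1
B ∨ A = 1/6 ∨ 0 = 1/6
~B = ~1/6 = 0
(B ∨ A) ∨ ~B = 1/6 ∨ 0 = 1/6
((A → A) → (A ↔ A)) ↔ ((B ∨ A) ∨ ~B) = 1 ↔ 1/6 = 1/6
No assignment yields a value below 1/6, so this is the minimum.

1/6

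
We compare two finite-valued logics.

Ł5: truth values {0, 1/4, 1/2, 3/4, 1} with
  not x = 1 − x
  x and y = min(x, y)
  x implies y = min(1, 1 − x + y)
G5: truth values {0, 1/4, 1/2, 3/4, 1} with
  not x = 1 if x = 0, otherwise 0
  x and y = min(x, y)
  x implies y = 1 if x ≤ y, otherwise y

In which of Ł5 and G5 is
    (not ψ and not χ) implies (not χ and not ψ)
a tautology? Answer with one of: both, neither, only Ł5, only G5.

In Ł5: every assignment gives 1 — tautology.
In G5: every assignment gives 1 — tautology.

both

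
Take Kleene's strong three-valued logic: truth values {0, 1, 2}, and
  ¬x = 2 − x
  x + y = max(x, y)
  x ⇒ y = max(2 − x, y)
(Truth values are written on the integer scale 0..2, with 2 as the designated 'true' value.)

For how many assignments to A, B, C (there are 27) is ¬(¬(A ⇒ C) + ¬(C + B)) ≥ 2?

value 2: 11 assignments (counts)
value 1: 11 assignments
value 0: 5 assignments
So 11 of the 27 assignments meet the threshold.

11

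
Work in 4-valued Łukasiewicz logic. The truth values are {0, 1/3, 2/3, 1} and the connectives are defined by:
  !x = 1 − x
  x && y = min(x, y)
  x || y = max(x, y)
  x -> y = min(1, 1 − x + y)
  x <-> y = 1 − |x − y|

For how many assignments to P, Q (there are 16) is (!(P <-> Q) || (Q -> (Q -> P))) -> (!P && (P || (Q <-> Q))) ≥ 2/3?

9

P = 0, Q = 0 ↦ 1  ≥
P = 0, Q = 1/3 ↦ 1  ≥
P = 0, Q = 2/3 ↦ 1  ≥
P = 0, Q = 1 ↦ 1  ≥
P = 1/3, Q = 0 ↦ 2/3  ≥
P = 1/3, Q = 1/3 ↦ 2/3  ≥
P = 1/3, Q = 2/3 ↦ 2/3  ≥
P = 1/3, Q = 1 ↦ 1  ≥
P = 2/3, Q = 0 ↦ 1/3  <
P = 2/3, Q = 1/3 ↦ 1/3  <
P = 2/3, Q = 2/3 ↦ 1/3  <
P = 2/3, Q = 1 ↦ 2/3  ≥
P = 1, Q = 0 ↦ 0  <
P = 1, Q = 1/3 ↦ 0  <
P = 1, Q = 2/3 ↦ 0  <
P = 1, Q = 1 ↦ 0  <
So 9 of the 16 assignments meet the threshold.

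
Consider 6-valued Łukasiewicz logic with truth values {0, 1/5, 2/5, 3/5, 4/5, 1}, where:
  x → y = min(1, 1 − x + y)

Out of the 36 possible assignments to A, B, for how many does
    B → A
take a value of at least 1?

value 1: 21 assignments (counts)
value 4/5: 5 assignments
value 3/5: 4 assignments
value 2/5: 3 assignments
value 1/5: 2 assignments
value 0: 1 assignment
So 21 of the 36 assignments meet the threshold.

21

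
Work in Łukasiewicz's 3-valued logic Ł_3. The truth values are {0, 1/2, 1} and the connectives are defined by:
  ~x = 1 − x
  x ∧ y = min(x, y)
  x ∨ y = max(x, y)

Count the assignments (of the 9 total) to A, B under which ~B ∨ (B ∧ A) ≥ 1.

A = 0, B = 0 ↦ 1  ≥
A = 0, B = 1/2 ↦ 1/2  <
A = 0, B = 1 ↦ 0  <
A = 1/2, B = 0 ↦ 1  ≥
A = 1/2, B = 1/2 ↦ 1/2  <
A = 1/2, B = 1 ↦ 1/2  <
A = 1, B = 0 ↦ 1  ≥
A = 1, B = 1/2 ↦ 1/2  <
A = 1, B = 1 ↦ 1  ≥
So 4 of the 9 assignments meet the threshold.

4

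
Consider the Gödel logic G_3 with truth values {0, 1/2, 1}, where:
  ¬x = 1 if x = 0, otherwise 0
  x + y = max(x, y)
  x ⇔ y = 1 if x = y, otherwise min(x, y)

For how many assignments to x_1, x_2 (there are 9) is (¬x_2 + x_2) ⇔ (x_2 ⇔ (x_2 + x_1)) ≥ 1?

x_1 = 0, x_2 = 0 ↦ 1  ≥
x_1 = 0, x_2 = 1/2 ↦ 1/2  <
x_1 = 0, x_2 = 1 ↦ 1  ≥
x_1 = 1/2, x_2 = 0 ↦ 0  <
x_1 = 1/2, x_2 = 1/2 ↦ 1/2  <
x_1 = 1/2, x_2 = 1 ↦ 1  ≥
x_1 = 1, x_2 = 0 ↦ 0  <
x_1 = 1, x_2 = 1/2 ↦ 1  ≥
x_1 = 1, x_2 = 1 ↦ 1  ≥
So 5 of the 9 assignments meet the threshold.

5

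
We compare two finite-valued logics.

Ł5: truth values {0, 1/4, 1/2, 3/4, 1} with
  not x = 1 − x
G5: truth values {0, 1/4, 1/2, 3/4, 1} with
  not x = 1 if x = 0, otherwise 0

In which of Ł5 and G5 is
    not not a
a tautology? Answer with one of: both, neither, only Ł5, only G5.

neither

In Ł5: at a = 0 the value is 0 — not a tautology.
In G5: at a = 0 the value is 0 — not a tautology.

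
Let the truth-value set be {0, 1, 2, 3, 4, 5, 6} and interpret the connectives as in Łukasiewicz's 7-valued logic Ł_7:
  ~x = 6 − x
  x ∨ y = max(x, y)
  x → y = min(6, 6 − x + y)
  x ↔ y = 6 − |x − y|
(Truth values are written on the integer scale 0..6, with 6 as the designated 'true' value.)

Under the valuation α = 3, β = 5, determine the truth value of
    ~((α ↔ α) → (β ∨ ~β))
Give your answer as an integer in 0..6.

1

α ↔ α = 3 ↔ 3 = 6
~β = ~5 = 1
β ∨ ~β = 5 ∨ 1 = 5
(α ↔ α) → (β ∨ ~β) = 6 → 5 = 5
~((α ↔ α) → (β ∨ ~β)) = ~5 = 1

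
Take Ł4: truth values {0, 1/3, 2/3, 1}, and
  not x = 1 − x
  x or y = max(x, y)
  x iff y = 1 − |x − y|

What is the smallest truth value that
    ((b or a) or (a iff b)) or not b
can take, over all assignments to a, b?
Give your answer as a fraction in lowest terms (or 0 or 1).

2/3

Take a = 0, b = 1/3:
b or a = 1/3 or 0 = 1/3
a iff b = 0 iff 1/3 = 2/3
(b or a) or (a iff b) = 1/3 or 2/3 = 2/3
not b = not 1/3 = 2/3
((b or a) or (a iff b)) or not b = 2/3 or 2/3 = 2/3
No assignment yields a value below 2/3, so this is the minimum.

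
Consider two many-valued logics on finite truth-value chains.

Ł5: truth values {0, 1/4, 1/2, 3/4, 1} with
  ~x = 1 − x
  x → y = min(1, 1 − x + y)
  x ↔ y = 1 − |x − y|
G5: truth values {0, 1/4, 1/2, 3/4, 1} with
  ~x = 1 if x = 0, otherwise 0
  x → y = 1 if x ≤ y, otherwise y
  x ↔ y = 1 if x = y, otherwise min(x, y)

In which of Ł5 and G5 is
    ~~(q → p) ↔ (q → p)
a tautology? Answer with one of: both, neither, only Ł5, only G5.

In Ł5: every assignment gives 1 — tautology.
In G5: at p = 1/4, q = 1/2 the value is 1/4 — not a tautology.

only Ł5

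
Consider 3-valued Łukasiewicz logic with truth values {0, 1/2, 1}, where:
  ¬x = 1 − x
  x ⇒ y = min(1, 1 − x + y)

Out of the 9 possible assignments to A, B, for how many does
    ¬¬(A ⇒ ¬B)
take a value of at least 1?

A = 0, B = 0 ↦ 1  ≥
A = 0, B = 1/2 ↦ 1  ≥
A = 0, B = 1 ↦ 1  ≥
A = 1/2, B = 0 ↦ 1  ≥
A = 1/2, B = 1/2 ↦ 1  ≥
A = 1/2, B = 1 ↦ 1/2  <
A = 1, B = 0 ↦ 1  ≥
A = 1, B = 1/2 ↦ 1/2  <
A = 1, B = 1 ↦ 0  <
So 6 of the 9 assignments meet the threshold.

6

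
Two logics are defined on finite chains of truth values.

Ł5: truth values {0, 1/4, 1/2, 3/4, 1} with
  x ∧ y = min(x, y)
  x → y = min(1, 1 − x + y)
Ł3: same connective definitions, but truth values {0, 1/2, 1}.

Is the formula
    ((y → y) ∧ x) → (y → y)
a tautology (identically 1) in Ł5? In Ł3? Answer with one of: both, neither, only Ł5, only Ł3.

In Ł5: every assignment gives 1 — tautology.
In Ł3: every assignment gives 1 — tautology.

both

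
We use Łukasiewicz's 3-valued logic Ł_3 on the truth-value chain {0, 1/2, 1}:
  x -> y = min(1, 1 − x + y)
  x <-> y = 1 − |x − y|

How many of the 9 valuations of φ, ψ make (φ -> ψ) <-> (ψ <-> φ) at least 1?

φ = 0, ψ = 0 ↦ 1  ≥
φ = 0, ψ = 1/2 ↦ 1/2  <
φ = 0, ψ = 1 ↦ 0  <
φ = 1/2, ψ = 0 ↦ 1  ≥
φ = 1/2, ψ = 1/2 ↦ 1  ≥
φ = 1/2, ψ = 1 ↦ 1/2  <
φ = 1, ψ = 0 ↦ 1  ≥
φ = 1, ψ = 1/2 ↦ 1  ≥
φ = 1, ψ = 1 ↦ 1  ≥
So 6 of the 9 assignments meet the threshold.

6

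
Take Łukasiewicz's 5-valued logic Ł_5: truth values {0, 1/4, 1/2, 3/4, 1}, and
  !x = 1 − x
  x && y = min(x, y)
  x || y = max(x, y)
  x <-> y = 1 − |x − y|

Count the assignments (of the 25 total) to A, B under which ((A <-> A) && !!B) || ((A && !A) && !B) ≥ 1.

value 1: 5 assignments (counts)
value 3/4: 5 assignments
value 1/2: 7 assignments
value 1/4: 6 assignments
value 0: 2 assignments
So 5 of the 25 assignments meet the threshold.

5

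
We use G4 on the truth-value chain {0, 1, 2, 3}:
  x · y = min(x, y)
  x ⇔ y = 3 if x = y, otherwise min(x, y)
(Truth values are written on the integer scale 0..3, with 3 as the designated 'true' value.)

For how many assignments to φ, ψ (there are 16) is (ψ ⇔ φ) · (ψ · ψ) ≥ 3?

1

φ = 0, ψ = 0 ↦ 0  <
φ = 0, ψ = 1 ↦ 0  <
φ = 0, ψ = 2 ↦ 0  <
φ = 0, ψ = 3 ↦ 0  <
φ = 1, ψ = 0 ↦ 0  <
φ = 1, ψ = 1 ↦ 1  <
φ = 1, ψ = 2 ↦ 1  <
φ = 1, ψ = 3 ↦ 1  <
φ = 2, ψ = 0 ↦ 0  <
φ = 2, ψ = 1 ↦ 1  <
φ = 2, ψ = 2 ↦ 2  <
φ = 2, ψ = 3 ↦ 2  <
φ = 3, ψ = 0 ↦ 0  <
φ = 3, ψ = 1 ↦ 1  <
φ = 3, ψ = 2 ↦ 2  <
φ = 3, ψ = 3 ↦ 3  ≥
So 1 of the 16 assignments meets the threshold.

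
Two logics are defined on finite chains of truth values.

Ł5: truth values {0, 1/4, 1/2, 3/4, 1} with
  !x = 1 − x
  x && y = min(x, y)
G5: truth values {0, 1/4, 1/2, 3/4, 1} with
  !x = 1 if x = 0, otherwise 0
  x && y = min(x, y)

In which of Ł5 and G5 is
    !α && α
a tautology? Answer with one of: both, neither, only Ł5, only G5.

In Ł5: at α = 0 the value is 0 — not a tautology.
In G5: at α = 0 the value is 0 — not a tautology.

neither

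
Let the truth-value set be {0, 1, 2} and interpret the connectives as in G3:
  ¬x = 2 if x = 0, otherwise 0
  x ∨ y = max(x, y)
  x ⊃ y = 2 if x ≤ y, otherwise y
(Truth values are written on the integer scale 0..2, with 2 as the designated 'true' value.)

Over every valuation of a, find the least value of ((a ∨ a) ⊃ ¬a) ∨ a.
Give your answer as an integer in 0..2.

Take a = 1:
a ∨ a = 1 ∨ 1 = 1
¬a = ¬1 = 0
(a ∨ a) ⊃ ¬a = 1 ⊃ 0 = 0
((a ∨ a) ⊃ ¬a) ∨ a = 0 ∨ 1 = 1
No assignment yields a value below 1, so this is the minimum.

1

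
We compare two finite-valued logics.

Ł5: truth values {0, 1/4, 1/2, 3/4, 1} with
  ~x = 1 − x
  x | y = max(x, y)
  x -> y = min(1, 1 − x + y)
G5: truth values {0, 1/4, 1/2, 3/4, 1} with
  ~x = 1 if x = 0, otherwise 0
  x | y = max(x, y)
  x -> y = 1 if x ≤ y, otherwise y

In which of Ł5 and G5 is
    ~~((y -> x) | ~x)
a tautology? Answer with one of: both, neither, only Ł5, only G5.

In Ł5: at x = 1/4, y = 1/2 the value is 3/4 — not a tautology.
In G5: every assignment gives 1 — tautology.

only G5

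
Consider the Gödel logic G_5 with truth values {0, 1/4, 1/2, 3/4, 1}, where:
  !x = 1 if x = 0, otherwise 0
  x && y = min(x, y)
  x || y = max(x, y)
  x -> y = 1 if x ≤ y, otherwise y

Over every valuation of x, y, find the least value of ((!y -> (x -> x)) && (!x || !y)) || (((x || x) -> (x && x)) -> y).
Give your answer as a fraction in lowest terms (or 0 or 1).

1/4

Take x = 1/4, y = 1/4:
!y = !1/4 = 0
x -> x = 1/4 -> 1/4 = 1
!y -> (x -> x) = 0 -> 1 = 1
!x = !1/4 = 0
!y = !1/4 = 0
!x || !y = 0 || 0 = 0
(!y -> (x -> x)) && (!x || !y) = 1 && 0 = 0
x || x = 1/4 || 1/4 = 1/4
x && x = 1/4 && 1/4 = 1/4
(x || x) -> (x && x) = 1/4 -> 1/4 = 1
((x || x) -> (x && x)) -> y = 1 -> 1/4 = 1/4
((!y -> (x -> x)) && (!x || !y)) || (((x || x) -> (x && x)) -> y) = 0 || 1/4 = 1/4
No assignment yields a value below 1/4, so this is the minimum.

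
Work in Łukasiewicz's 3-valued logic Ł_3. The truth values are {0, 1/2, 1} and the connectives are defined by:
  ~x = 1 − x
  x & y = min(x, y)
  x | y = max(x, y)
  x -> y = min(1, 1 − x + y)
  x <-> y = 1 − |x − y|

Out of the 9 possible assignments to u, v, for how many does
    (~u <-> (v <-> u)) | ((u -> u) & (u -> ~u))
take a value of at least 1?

u = 0, v = 0 ↦ 1  ≥
u = 0, v = 1/2 ↦ 1  ≥
u = 0, v = 1 ↦ 1  ≥
u = 1/2, v = 0 ↦ 1  ≥
u = 1/2, v = 1/2 ↦ 1  ≥
u = 1/2, v = 1 ↦ 1  ≥
u = 1, v = 0 ↦ 1  ≥
u = 1, v = 1/2 ↦ 1/2  <
u = 1, v = 1 ↦ 0  <
So 7 of the 9 assignments meet the threshold.

7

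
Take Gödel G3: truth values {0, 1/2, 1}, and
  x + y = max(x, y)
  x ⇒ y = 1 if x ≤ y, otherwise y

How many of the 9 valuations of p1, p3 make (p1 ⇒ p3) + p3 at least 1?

p1 = 0, p3 = 0 ↦ 1  ≥
p1 = 0, p3 = 1/2 ↦ 1  ≥
p1 = 0, p3 = 1 ↦ 1  ≥
p1 = 1/2, p3 = 0 ↦ 0  <
p1 = 1/2, p3 = 1/2 ↦ 1  ≥
p1 = 1/2, p3 = 1 ↦ 1  ≥
p1 = 1, p3 = 0 ↦ 0  <
p1 = 1, p3 = 1/2 ↦ 1/2  <
p1 = 1, p3 = 1 ↦ 1  ≥
So 6 of the 9 assignments meet the threshold.

6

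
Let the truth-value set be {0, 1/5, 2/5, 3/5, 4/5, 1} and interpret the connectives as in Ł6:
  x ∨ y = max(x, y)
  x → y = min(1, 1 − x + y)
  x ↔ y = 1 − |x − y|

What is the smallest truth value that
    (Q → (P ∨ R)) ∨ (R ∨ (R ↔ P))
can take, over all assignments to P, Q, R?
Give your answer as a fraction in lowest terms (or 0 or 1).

3/5

Take P = 0, Q = 4/5, R = 2/5:
P ∨ R = 0 ∨ 2/5 = 2/5
Q → (P ∨ R) = 4/5 → 2/5 = 3/5
R ↔ P = 2/5 ↔ 0 = 3/5
R ∨ (R ↔ P) = 2/5 ∨ 3/5 = 3/5
(Q → (P ∨ R)) ∨ (R ∨ (R ↔ P)) = 3/5 ∨ 3/5 = 3/5
No assignment yields a value below 3/5, so this is the minimum.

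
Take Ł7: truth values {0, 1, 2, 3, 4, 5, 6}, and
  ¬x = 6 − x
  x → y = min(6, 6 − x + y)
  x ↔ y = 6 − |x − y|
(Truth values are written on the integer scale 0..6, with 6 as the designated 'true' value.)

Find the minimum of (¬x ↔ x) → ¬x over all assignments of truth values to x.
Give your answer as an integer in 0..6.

3

Take x = 3:
¬x = ¬3 = 3
¬x ↔ x = 3 ↔ 3 = 6
¬x = ¬3 = 3
(¬x ↔ x) → ¬x = 6 → 3 = 3
No assignment yields a value below 3, so this is the minimum.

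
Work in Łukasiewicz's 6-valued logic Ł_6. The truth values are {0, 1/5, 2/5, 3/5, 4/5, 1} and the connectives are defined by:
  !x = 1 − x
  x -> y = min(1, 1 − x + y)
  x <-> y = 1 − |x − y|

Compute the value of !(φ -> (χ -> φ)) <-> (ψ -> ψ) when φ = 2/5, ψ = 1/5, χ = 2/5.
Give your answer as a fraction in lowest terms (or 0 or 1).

χ -> φ = 2/5 -> 2/5 = 1
φ -> (χ -> φ) = 2/5 -> 1 = 1
!(φ -> (χ -> φ)) = !1 = 0
ψ -> ψ = 1/5 -> 1/5 = 1
!(φ -> (χ -> φ)) <-> (ψ -> ψ) = 0 <-> 1 = 0

0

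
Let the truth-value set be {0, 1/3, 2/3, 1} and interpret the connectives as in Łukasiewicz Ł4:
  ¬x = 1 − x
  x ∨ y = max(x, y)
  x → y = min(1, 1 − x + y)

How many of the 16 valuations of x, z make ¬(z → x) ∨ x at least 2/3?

x = 0, z = 0 ↦ 0  <
x = 0, z = 1/3 ↦ 1/3  <
x = 0, z = 2/3 ↦ 2/3  ≥
x = 0, z = 1 ↦ 1  ≥
x = 1/3, z = 0 ↦ 1/3  <
x = 1/3, z = 1/3 ↦ 1/3  <
x = 1/3, z = 2/3 ↦ 1/3  <
x = 1/3, z = 1 ↦ 2/3  ≥
x = 2/3, z = 0 ↦ 2/3  ≥
x = 2/3, z = 1/3 ↦ 2/3  ≥
x = 2/3, z = 2/3 ↦ 2/3  ≥
x = 2/3, z = 1 ↦ 2/3  ≥
x = 1, z = 0 ↦ 1  ≥
x = 1, z = 1/3 ↦ 1  ≥
x = 1, z = 2/3 ↦ 1  ≥
x = 1, z = 1 ↦ 1  ≥
So 11 of the 16 assignments meet the threshold.

11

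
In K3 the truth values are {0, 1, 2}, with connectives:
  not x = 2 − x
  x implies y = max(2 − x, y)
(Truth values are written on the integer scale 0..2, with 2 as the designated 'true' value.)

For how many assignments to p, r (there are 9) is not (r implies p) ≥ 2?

1

p = 0, r = 0 ↦ 0  <
p = 0, r = 1 ↦ 1  <
p = 0, r = 2 ↦ 2  ≥
p = 1, r = 0 ↦ 0  <
p = 1, r = 1 ↦ 1  <
p = 1, r = 2 ↦ 1  <
p = 2, r = 0 ↦ 0  <
p = 2, r = 1 ↦ 0  <
p = 2, r = 2 ↦ 0  <
So 1 of the 9 assignments meets the threshold.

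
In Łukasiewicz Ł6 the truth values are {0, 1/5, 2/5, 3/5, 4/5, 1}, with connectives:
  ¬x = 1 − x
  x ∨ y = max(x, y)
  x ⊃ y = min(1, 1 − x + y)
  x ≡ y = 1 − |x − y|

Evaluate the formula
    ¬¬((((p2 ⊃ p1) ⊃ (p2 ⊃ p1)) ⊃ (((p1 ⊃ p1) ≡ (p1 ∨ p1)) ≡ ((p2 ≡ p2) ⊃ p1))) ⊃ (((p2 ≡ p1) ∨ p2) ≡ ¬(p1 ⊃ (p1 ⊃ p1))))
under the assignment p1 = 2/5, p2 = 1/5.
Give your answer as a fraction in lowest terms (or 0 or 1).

1/5

p2 ⊃ p1 = 1/5 ⊃ 2/5 = 1
p2 ⊃ p1 = 1/5 ⊃ 2/5 = 1
(p2 ⊃ p1) ⊃ (p2 ⊃ p1) = 1 ⊃ 1 = 1
p1 ⊃ p1 = 2/5 ⊃ 2/5 = 1
p1 ∨ p1 = 2/5 ∨ 2/5 = 2/5
(p1 ⊃ p1) ≡ (p1 ∨ p1) = 1 ≡ 2/5 = 2/5
p2 ≡ p2 = 1/5 ≡ 1/5 = 1
(p2 ≡ p2) ⊃ p1 = 1 ⊃ 2/5 = 2/5
((p1 ⊃ p1) ≡ (p1 ∨ p1)) ≡ ((p2 ≡ p2) ⊃ p1) = 2/5 ≡ 2/5 = 1
((p2 ⊃ p1) ⊃ (p2 ⊃ p1)) ⊃ (((p1 ⊃ p1) ≡ (p1 ∨ p1)) ≡ ((p2 ≡ p2) ⊃ p1)) = 1 ⊃ 1 = 1
p2 ≡ p1 = 1/5 ≡ 2/5 = 4/5
(p2 ≡ p1) ∨ p2 = 4/5 ∨ 1/5 = 4/5
p1 ⊃ p1 = 2/5 ⊃ 2/5 = 1
p1 ⊃ (p1 ⊃ p1) = 2/5 ⊃ 1 = 1
¬(p1 ⊃ (p1 ⊃ p1)) = ¬1 = 0
((p2 ≡ p1) ∨ p2) ≡ ¬(p1 ⊃ (p1 ⊃ p1)) = 4/5 ≡ 0 = 1/5
(((p2 ⊃ p1) ⊃ (p2 ⊃ p1)) ⊃ (((p1 ⊃ p1) ≡ (p1 ∨ p1)) ≡ ((p2 ≡ p2) ⊃ p1))) ⊃ (((p2 ≡ p1) ∨ p2) ≡ ¬(p1 ⊃ (p1 ⊃ p1))) = 1 ⊃ 1/5 = 1/5
¬((((p2 ⊃ p1) ⊃ (p2 ⊃ p1)) ⊃ (((p1 ⊃ p1) ≡ (p1 ∨ p1)) ≡ ((p2 ≡ p2) ⊃ p1))) ⊃ (((p2 ≡ p1) ∨ p2) ≡ ¬(p1 ⊃ (p1 ⊃ p1)))) = ¬1/5 = 4/5
¬¬((((p2 ⊃ p1) ⊃ (p2 ⊃ p1)) ⊃ (((p1 ⊃ p1) ≡ (p1 ∨ p1)) ≡ ((p2 ≡ p2) ⊃ p1))) ⊃ (((p2 ≡ p1) ∨ p2) ≡ ¬(p1 ⊃ (p1 ⊃ p1)))) = ¬4/5 = 1/5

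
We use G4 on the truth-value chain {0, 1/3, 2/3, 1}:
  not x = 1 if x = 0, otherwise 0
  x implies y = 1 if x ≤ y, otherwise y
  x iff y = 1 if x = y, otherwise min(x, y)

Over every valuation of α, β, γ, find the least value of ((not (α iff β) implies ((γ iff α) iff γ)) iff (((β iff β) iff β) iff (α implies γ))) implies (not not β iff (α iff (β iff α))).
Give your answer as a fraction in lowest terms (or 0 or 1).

Take α = 2/3, β = 1/3, γ = 1/3:
α iff β = 2/3 iff 1/3 = 1/3
not (α iff β) = not 1/3 = 0
γ iff α = 1/3 iff 2/3 = 1/3
(γ iff α) iff γ = 1/3 iff 1/3 = 1
not (α iff β) implies ((γ iff α) iff γ) = 0 implies 1 = 1
β iff β = 1/3 iff 1/3 = 1
(β iff β) iff β = 1 iff 1/3 = 1/3
α implies γ = 2/3 implies 1/3 = 1/3
((β iff β) iff β) iff (α implies γ) = 1/3 iff 1/3 = 1
(not (α iff β) implies ((γ iff α) iff γ)) iff (((β iff β) iff β) iff (α implies γ)) = 1 iff 1 = 1
not β = not 1/3 = 0
not not β = not 0 = 1
β iff α = 1/3 iff 2/3 = 1/3
α iff (β iff α) = 2/3 iff 1/3 = 1/3
not not β iff (α iff (β iff α)) = 1 iff 1/3 = 1/3
((not (α iff β) implies ((γ iff α) iff γ)) iff (((β iff β) iff β) iff (α implies γ))) implies (not not β iff (α iff (β iff α))) = 1 implies 1/3 = 1/3
No assignment yields a value below 1/3, so this is the minimum.

1/3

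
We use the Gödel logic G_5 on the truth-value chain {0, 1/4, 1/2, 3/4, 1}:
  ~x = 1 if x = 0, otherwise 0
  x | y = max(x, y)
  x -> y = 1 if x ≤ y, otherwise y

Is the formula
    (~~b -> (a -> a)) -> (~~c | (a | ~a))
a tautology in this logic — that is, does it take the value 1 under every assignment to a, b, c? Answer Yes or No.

No

Counterexample: take a = 1/4, b = 0, c = 0.
~b = ~0 = 1
~~b = ~1 = 0
a -> a = 1/4 -> 1/4 = 1
~~b -> (a -> a) = 0 -> 1 = 1
~c = ~0 = 1
~~c = ~1 = 0
~a = ~1/4 = 0
a | ~a = 1/4 | 0 = 1/4
~~c | (a | ~a) = 0 | 1/4 = 1/4
(~~b -> (a -> a)) -> (~~c | (a | ~a)) = 1 -> 1/4 = 1/4
This gives 1/4 ≠ 1.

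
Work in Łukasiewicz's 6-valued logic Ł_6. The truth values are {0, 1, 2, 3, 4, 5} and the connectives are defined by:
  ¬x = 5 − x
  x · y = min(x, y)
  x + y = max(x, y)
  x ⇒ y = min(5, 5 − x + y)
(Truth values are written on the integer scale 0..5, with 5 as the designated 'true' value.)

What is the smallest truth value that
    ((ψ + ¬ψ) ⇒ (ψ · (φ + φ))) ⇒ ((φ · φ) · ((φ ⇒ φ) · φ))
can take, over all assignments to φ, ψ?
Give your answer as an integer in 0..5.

3

Take φ = 0, ψ = 2:
¬ψ = ¬2 = 3
ψ + ¬ψ = 2 + 3 = 3
φ + φ = 0 + 0 = 0
ψ · (φ + φ) = 2 · 0 = 0
(ψ + ¬ψ) ⇒ (ψ · (φ + φ)) = 3 ⇒ 0 = 2
φ · φ = 0 · 0 = 0
φ ⇒ φ = 0 ⇒ 0 = 5
(φ ⇒ φ) · φ = 5 · 0 = 0
(φ · φ) · ((φ ⇒ φ) · φ) = 0 · 0 = 0
((ψ + ¬ψ) ⇒ (ψ · (φ + φ))) ⇒ ((φ · φ) · ((φ ⇒ φ) · φ)) = 2 ⇒ 0 = 3
No assignment yields a value below 3, so this is the minimum.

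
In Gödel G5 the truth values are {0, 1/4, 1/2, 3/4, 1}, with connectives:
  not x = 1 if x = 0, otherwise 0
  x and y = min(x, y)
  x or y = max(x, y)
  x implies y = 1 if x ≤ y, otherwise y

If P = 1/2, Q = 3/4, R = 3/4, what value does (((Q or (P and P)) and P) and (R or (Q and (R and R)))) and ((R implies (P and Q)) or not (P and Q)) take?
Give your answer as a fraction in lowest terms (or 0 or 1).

1/2

P and P = 1/2 and 1/2 = 1/2
Q or (P and P) = 3/4 or 1/2 = 3/4
(Q or (P and P)) and P = 3/4 and 1/2 = 1/2
R and R = 3/4 and 3/4 = 3/4
Q and (R and R) = 3/4 and 3/4 = 3/4
R or (Q and (R and R)) = 3/4 or 3/4 = 3/4
((Q or (P and P)) and P) and (R or (Q and (R and R))) = 1/2 and 3/4 = 1/2
P and Q = 1/2 and 3/4 = 1/2
R implies (P and Q) = 3/4 implies 1/2 = 1/2
P and Q = 1/2 and 3/4 = 1/2
not (P and Q) = not 1/2 = 0
(R implies (P and Q)) or not (P and Q) = 1/2 or 0 = 1/2
(((Q or (P and P)) and P) and (R or (Q and (R and R)))) and ((R implies (P and Q)) or not (P and Q)) = 1/2 and 1/2 = 1/2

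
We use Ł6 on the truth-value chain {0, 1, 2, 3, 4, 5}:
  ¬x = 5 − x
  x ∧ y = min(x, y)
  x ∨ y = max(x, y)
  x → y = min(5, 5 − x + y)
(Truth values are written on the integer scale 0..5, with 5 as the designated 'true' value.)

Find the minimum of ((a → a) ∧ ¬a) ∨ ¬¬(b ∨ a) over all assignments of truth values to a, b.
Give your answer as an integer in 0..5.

3

Take a = 2, b = 0:
a → a = 2 → 2 = 5
¬a = ¬2 = 3
(a → a) ∧ ¬a = 5 ∧ 3 = 3
b ∨ a = 0 ∨ 2 = 2
¬(b ∨ a) = ¬2 = 3
¬¬(b ∨ a) = ¬3 = 2
((a → a) ∧ ¬a) ∨ ¬¬(b ∨ a) = 3 ∨ 2 = 3
No assignment yields a value below 3, so this is the minimum.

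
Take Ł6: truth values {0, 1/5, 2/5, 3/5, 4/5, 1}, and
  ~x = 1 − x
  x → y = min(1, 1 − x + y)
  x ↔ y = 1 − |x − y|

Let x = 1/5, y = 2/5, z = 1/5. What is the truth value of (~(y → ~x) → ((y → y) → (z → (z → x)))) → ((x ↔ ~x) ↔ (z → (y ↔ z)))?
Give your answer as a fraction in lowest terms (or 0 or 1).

2/5

~x = ~1/5 = 4/5
y → ~x = 2/5 → 4/5 = 1
~(y → ~x) = ~1 = 0
y → y = 2/5 → 2/5 = 1
z → x = 1/5 → 1/5 = 1
z → (z → x) = 1/5 → 1 = 1
(y → y) → (z → (z → x)) = 1 → 1 = 1
~(y → ~x) → ((y → y) → (z → (z → x))) = 0 → 1 = 1
~x = ~1/5 = 4/5
x ↔ ~x = 1/5 ↔ 4/5 = 2/5
y ↔ z = 2/5 ↔ 1/5 = 4/5
z → (y ↔ z) = 1/5 → 4/5 = 1
(x ↔ ~x) ↔ (z → (y ↔ z)) = 2/5 ↔ 1 = 2/5
(~(y → ~x) → ((y → y) → (z → (z → x)))) → ((x ↔ ~x) ↔ (z → (y ↔ z))) = 1 → 2/5 = 2/5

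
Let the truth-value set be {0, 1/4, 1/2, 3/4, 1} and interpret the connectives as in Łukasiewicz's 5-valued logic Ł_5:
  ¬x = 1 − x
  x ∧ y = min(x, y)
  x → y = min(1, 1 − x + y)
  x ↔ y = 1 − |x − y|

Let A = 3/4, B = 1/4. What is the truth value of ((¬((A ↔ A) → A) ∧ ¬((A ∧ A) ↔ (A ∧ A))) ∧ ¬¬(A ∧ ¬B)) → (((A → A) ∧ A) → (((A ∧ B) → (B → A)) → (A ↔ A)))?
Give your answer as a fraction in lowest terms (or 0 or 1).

A ↔ A = 3/4 ↔ 3/4 = 1
(A ↔ A) → A = 1 → 3/4 = 3/4
¬((A ↔ A) → A) = ¬3/4 = 1/4
A ∧ A = 3/4 ∧ 3/4 = 3/4
A ∧ A = 3/4 ∧ 3/4 = 3/4
(A ∧ A) ↔ (A ∧ A) = 3/4 ↔ 3/4 = 1
¬((A ∧ A) ↔ (A ∧ A)) = ¬1 = 0
¬((A ↔ A) → A) ∧ ¬((A ∧ A) ↔ (A ∧ A)) = 1/4 ∧ 0 = 0
¬B = ¬1/4 = 3/4
A ∧ ¬B = 3/4 ∧ 3/4 = 3/4
¬(A ∧ ¬B) = ¬3/4 = 1/4
¬¬(A ∧ ¬B) = ¬1/4 = 3/4
(¬((A ↔ A) → A) ∧ ¬((A ∧ A) ↔ (A ∧ A))) ∧ ¬¬(A ∧ ¬B) = 0 ∧ 3/4 = 0
A → A = 3/4 → 3/4 = 1
(A → A) ∧ A = 1 ∧ 3/4 = 3/4
A ∧ B = 3/4 ∧ 1/4 = 1/4
B → A = 1/4 → 3/4 = 1
(A ∧ B) → (B → A) = 1/4 → 1 = 1
A ↔ A = 3/4 ↔ 3/4 = 1
((A ∧ B) → (B → A)) → (A ↔ A) = 1 → 1 = 1
((A → A) ∧ A) → (((A ∧ B) → (B → A)) → (A ↔ A)) = 3/4 → 1 = 1
((¬((A ↔ A) → A) ∧ ¬((A ∧ A) ↔ (A ∧ A))) ∧ ¬¬(A ∧ ¬B)) → (((A → A) ∧ A) → (((A ∧ B) → (B → A)) → (A ↔ A))) = 0 → 1 = 1

1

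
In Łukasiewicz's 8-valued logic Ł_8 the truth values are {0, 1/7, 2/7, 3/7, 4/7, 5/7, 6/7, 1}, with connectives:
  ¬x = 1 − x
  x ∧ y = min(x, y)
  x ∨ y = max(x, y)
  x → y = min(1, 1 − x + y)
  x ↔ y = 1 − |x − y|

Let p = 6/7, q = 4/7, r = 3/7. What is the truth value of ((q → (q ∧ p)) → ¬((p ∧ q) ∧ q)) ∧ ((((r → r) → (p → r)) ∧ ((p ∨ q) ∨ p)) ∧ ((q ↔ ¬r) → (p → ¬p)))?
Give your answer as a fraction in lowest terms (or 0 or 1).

2/7

q ∧ p = 4/7 ∧ 6/7 = 4/7
q → (q ∧ p) = 4/7 → 4/7 = 1
p ∧ q = 6/7 ∧ 4/7 = 4/7
(p ∧ q) ∧ q = 4/7 ∧ 4/7 = 4/7
¬((p ∧ q) ∧ q) = ¬4/7 = 3/7
(q → (q ∧ p)) → ¬((p ∧ q) ∧ q) = 1 → 3/7 = 3/7
r → r = 3/7 → 3/7 = 1
p → r = 6/7 → 3/7 = 4/7
(r → r) → (p → r) = 1 → 4/7 = 4/7
p ∨ q = 6/7 ∨ 4/7 = 6/7
(p ∨ q) ∨ p = 6/7 ∨ 6/7 = 6/7
((r → r) → (p → r)) ∧ ((p ∨ q) ∨ p) = 4/7 ∧ 6/7 = 4/7
¬r = ¬3/7 = 4/7
q ↔ ¬r = 4/7 ↔ 4/7 = 1
¬p = ¬6/7 = 1/7
p → ¬p = 6/7 → 1/7 = 2/7
(q ↔ ¬r) → (p → ¬p) = 1 → 2/7 = 2/7
(((r → r) → (p → r)) ∧ ((p ∨ q) ∨ p)) ∧ ((q ↔ ¬r) → (p → ¬p)) = 4/7 ∧ 2/7 = 2/7
((q → (q ∧ p)) → ¬((p ∧ q) ∧ q)) ∧ ((((r → r) → (p → r)) ∧ ((p ∨ q) ∨ p)) ∧ ((q ↔ ¬r) → (p → ¬p))) = 3/7 ∧ 2/7 = 2/7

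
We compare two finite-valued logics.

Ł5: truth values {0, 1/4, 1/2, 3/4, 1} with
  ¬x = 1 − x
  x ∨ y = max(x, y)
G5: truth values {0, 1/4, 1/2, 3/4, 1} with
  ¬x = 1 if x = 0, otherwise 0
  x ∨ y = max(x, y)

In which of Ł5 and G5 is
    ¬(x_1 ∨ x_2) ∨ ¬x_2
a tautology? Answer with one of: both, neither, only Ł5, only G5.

In Ł5: at x_1 = 0, x_2 = 1/4 the value is 3/4 — not a tautology.
In G5: at x_1 = 0, x_2 = 1/4 the value is 0 — not a tautology.

neither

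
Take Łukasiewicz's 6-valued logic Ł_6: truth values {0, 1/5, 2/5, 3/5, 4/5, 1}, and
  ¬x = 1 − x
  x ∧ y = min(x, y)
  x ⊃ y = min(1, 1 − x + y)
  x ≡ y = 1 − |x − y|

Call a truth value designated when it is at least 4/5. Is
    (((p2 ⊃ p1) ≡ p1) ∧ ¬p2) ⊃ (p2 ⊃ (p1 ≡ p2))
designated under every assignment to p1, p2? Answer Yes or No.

Yes

At p1 = 4/5, p2 = 0, for instance:
p2 ⊃ p1 = 0 ⊃ 4/5 = 1
(p2 ⊃ p1) ≡ p1 = 1 ≡ 4/5 = 4/5
¬p2 = ¬0 = 1
((p2 ⊃ p1) ≡ p1) ∧ ¬p2 = 4/5 ∧ 1 = 4/5
p1 ≡ p2 = 4/5 ≡ 0 = 1/5
p2 ⊃ (p1 ≡ p2) = 0 ⊃ 1/5 = 1
(((p2 ⊃ p1) ≡ p1) ∧ ¬p2) ⊃ (p2 ⊃ (p1 ≡ p2)) = 4/5 ⊃ 1 = 1
and checking the remaining 35 assignments likewise gives ≥ 4/5 in every case.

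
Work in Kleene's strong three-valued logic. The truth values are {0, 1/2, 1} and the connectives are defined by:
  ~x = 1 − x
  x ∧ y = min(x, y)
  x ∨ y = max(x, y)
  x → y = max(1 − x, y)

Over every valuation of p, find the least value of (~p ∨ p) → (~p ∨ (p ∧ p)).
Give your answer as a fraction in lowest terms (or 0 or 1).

Take p = 1/2:
~p = ~1/2 = 1/2
~p ∨ p = 1/2 ∨ 1/2 = 1/2
~p = ~1/2 = 1/2
p ∧ p = 1/2 ∧ 1/2 = 1/2
~p ∨ (p ∧ p) = 1/2 ∨ 1/2 = 1/2
(~p ∨ p) → (~p ∨ (p ∧ p)) = 1/2 → 1/2 = 1/2
No assignment yields a value below 1/2, so this is the minimum.

1/2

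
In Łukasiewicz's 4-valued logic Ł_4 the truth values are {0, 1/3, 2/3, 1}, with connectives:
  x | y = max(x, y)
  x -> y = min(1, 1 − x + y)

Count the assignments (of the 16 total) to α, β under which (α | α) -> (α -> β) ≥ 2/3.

14

α = 0, β = 0 ↦ 1  ≥
α = 0, β = 1/3 ↦ 1  ≥
α = 0, β = 2/3 ↦ 1  ≥
α = 0, β = 1 ↦ 1  ≥
α = 1/3, β = 0 ↦ 1  ≥
α = 1/3, β = 1/3 ↦ 1  ≥
α = 1/3, β = 2/3 ↦ 1  ≥
α = 1/3, β = 1 ↦ 1  ≥
α = 2/3, β = 0 ↦ 2/3  ≥
α = 2/3, β = 1/3 ↦ 1  ≥
α = 2/3, β = 2/3 ↦ 1  ≥
α = 2/3, β = 1 ↦ 1  ≥
α = 1, β = 0 ↦ 0  <
α = 1, β = 1/3 ↦ 1/3  <
α = 1, β = 2/3 ↦ 2/3  ≥
α = 1, β = 1 ↦ 1  ≥
So 14 of the 16 assignments meet the threshold.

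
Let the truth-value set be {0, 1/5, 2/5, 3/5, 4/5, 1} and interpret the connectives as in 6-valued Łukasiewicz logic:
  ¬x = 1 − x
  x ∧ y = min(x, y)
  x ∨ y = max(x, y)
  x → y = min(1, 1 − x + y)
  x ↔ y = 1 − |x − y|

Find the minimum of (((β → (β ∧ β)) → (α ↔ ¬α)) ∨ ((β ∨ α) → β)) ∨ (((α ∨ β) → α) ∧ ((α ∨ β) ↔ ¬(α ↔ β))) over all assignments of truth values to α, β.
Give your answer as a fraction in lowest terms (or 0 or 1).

Take α = 4/5, β = 2/5:
β ∧ β = 2/5 ∧ 2/5 = 2/5
β → (β ∧ β) = 2/5 → 2/5 = 1
¬α = ¬4/5 = 1/5
α ↔ ¬α = 4/5 ↔ 1/5 = 2/5
(β → (β ∧ β)) → (α ↔ ¬α) = 1 → 2/5 = 2/5
β ∨ α = 2/5 ∨ 4/5 = 4/5
(β ∨ α) → β = 4/5 → 2/5 = 3/5
((β → (β ∧ β)) → (α ↔ ¬α)) ∨ ((β ∨ α) → β) = 2/5 ∨ 3/5 = 3/5
α ∨ β = 4/5 ∨ 2/5 = 4/5
(α ∨ β) → α = 4/5 → 4/5 = 1
α ∨ β = 4/5 ∨ 2/5 = 4/5
α ↔ β = 4/5 ↔ 2/5 = 3/5
¬(α ↔ β) = ¬3/5 = 2/5
(α ∨ β) ↔ ¬(α ↔ β) = 4/5 ↔ 2/5 = 3/5
((α ∨ β) → α) ∧ ((α ∨ β) ↔ ¬(α ↔ β)) = 1 ∧ 3/5 = 3/5
(((β → (β ∧ β)) → (α ↔ ¬α)) ∨ ((β ∨ α) → β)) ∨ (((α ∨ β) → α) ∧ ((α ∨ β) ↔ ¬(α ↔ β))) = 3/5 ∨ 3/5 = 3/5
No assignment yields a value below 3/5, so this is the minimum.

3/5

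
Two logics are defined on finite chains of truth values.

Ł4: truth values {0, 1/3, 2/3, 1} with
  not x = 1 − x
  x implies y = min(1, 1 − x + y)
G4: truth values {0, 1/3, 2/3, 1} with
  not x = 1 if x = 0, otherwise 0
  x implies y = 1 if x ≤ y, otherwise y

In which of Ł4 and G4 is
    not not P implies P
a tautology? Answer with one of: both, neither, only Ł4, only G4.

only Ł4

In Ł4: every assignment gives 1 — tautology.
In G4: at P = 1/3 the value is 1/3 — not a tautology.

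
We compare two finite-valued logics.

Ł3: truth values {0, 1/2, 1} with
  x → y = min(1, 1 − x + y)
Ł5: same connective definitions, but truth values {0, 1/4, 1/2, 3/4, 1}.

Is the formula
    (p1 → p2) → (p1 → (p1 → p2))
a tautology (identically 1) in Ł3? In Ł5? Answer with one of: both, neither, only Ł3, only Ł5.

In Ł3: every assignment gives 1 — tautology.
In Ł5: every assignment gives 1 — tautology.

both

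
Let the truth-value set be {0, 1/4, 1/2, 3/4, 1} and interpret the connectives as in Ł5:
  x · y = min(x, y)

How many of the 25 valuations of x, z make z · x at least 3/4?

4

value 1: 1 assignment (counts)
value 3/4: 3 assignments (counts)
value 1/2: 5 assignments
value 1/4: 7 assignments
value 0: 9 assignments
So 4 of the 25 assignments meet the threshold.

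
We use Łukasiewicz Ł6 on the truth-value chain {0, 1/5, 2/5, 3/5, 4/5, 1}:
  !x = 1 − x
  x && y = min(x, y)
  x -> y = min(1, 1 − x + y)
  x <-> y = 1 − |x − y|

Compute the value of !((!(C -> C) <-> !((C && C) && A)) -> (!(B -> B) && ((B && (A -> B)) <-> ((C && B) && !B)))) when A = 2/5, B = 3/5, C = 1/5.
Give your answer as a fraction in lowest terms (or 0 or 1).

1/5

C -> C = 1/5 -> 1/5 = 1
!(C -> C) = !1 = 0
C && C = 1/5 && 1/5 = 1/5
(C && C) && A = 1/5 && 2/5 = 1/5
!((C && C) && A) = !1/5 = 4/5
!(C -> C) <-> !((C && C) && A) = 0 <-> 4/5 = 1/5
B -> B = 3/5 -> 3/5 = 1
!(B -> B) = !1 = 0
A -> B = 2/5 -> 3/5 = 1
B && (A -> B) = 3/5 && 1 = 3/5
C && B = 1/5 && 3/5 = 1/5
!B = !3/5 = 2/5
(C && B) && !B = 1/5 && 2/5 = 1/5
(B && (A -> B)) <-> ((C && B) && !B) = 3/5 <-> 1/5 = 3/5
!(B -> B) && ((B && (A -> B)) <-> ((C && B) && !B)) = 0 && 3/5 = 0
(!(C -> C) <-> !((C && C) && A)) -> (!(B -> B) && ((B && (A -> B)) <-> ((C && B) && !B))) = 1/5 -> 0 = 4/5
!((!(C -> C) <-> !((C && C) && A)) -> (!(B -> B) && ((B && (A -> B)) <-> ((C && B) && !B)))) = !4/5 = 1/5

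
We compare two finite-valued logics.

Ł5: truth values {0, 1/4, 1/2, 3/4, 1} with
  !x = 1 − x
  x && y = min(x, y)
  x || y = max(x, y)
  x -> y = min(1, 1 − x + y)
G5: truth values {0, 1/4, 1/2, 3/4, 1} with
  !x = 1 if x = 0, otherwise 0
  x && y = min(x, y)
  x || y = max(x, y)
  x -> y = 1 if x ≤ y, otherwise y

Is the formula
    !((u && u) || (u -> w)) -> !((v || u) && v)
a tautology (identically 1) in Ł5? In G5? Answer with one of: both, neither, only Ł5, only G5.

only G5

In Ł5: at u = 1/4, v = 1, w = 0 the value is 3/4 — not a tautology.
In G5: every assignment gives 1 — tautology.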